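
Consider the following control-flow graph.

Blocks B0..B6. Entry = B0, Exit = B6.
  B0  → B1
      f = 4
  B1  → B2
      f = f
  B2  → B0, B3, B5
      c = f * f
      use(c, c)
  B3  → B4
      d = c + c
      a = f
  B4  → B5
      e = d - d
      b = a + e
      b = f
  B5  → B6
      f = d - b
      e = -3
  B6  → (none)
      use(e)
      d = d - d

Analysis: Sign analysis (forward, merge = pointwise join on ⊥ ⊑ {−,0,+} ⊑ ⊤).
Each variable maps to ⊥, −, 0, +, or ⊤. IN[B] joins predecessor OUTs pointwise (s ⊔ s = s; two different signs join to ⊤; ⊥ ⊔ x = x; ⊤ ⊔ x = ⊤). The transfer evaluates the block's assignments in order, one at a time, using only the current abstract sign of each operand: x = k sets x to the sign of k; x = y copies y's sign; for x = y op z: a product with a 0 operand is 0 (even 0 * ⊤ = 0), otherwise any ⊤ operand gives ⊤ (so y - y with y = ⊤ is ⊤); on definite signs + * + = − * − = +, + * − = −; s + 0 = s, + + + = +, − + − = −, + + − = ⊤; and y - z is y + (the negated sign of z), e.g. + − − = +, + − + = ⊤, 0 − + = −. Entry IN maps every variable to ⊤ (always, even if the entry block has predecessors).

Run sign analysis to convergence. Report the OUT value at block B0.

Fixpoint table:
  B0:   IN=(all ⊤)   OUT={f:+; rest ⊤}
  B1:   IN={f:+; rest ⊤}   OUT={f:+; rest ⊤}
  B2:   IN={f:+; rest ⊤}   OUT={c:+, f:+; rest ⊤}
  B3:   IN={c:+, f:+; rest ⊤}   OUT={a:+, c:+, d:+, f:+; rest ⊤}
  B4:   IN={a:+, c:+, d:+, f:+; rest ⊤}   OUT={a:+, b:+, c:+, d:+, f:+; rest ⊤}
  B5:   IN={c:+, f:+; rest ⊤}   OUT={c:+, e:-; rest ⊤}
  B6:   IN={c:+, e:-; rest ⊤}   OUT={c:+, e:-; rest ⊤}

Merge at B0 (entry node, so the boundary value (all ⊤) is joined with the incoming edge(s)): IN[B0] = (all ⊤) ⊔ OUT[B2] = {a: ⊤, b: ⊤, c: ⊤, d: ⊤, e: ⊤, f: ⊤}
Applying B0's transfer function to that IN value gives OUT[B0] (row B0 above).

Answer: {a: ⊤, b: ⊤, c: ⊤, d: ⊤, e: ⊤, f: +}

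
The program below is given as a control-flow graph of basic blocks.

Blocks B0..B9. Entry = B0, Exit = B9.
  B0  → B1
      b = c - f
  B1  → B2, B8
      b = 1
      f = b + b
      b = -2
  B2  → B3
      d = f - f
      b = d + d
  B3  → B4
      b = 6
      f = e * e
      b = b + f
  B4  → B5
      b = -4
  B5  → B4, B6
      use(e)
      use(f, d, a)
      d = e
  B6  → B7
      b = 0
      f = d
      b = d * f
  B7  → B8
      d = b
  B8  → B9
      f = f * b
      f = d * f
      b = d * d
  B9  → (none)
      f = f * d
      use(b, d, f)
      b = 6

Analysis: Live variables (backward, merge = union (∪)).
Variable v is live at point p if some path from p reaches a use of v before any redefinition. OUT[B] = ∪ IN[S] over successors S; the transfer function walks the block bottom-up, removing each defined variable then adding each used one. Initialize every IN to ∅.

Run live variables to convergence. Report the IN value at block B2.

Fixpoint table:
  B0: | IN={a, c, d, e, f} | OUT={a, d, e}
  B1: | IN={a, d, e} | OUT={a, b, d, e, f}
  B2: | IN={a, e, f} | OUT={a, d, e}
  B3: | IN={a, d, e} | OUT={a, d, e, f}
  B4: | IN={a, d, e, f} | OUT={a, d, e, f}
  B5: | IN={a, d, e, f} | OUT={a, d, e, f}
  B6: | IN={d} | OUT={b, f}
  B7: | IN={b, f} | OUT={b, d, f}
  B8: | IN={b, d, f} | OUT={b, d, f}
  B9: | IN={b, d, f} | OUT={}

Merge at B2: OUT[B2] = IN[B3] = {a, d, e}
Applying B2's transfer function to that OUT value gives IN[B2] (row B2 above).

Answer: {a, e, f}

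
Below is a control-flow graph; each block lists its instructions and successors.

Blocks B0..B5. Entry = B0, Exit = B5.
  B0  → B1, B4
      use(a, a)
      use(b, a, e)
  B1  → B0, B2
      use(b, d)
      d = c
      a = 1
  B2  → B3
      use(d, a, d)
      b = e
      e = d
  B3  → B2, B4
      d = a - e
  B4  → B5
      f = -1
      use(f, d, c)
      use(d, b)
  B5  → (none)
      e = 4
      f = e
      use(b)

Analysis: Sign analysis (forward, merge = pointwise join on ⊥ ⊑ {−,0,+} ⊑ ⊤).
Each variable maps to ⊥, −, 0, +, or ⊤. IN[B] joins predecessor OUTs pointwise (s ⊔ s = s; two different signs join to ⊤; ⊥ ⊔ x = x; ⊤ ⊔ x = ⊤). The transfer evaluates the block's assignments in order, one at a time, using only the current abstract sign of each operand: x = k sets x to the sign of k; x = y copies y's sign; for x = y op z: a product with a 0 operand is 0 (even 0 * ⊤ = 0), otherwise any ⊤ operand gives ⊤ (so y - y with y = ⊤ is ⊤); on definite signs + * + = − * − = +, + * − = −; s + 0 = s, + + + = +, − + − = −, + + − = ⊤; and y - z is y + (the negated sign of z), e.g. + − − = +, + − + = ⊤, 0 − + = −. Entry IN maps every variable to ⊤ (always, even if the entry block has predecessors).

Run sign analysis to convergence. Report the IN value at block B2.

Answer: {a: +, b: ⊤, c: ⊤, d: ⊤, e: ⊤, f: ⊤}

Derivation:
Per-block solution:
  B0:   IN=(all ⊤)   OUT=(all ⊤)
  B1:   IN=(all ⊤)   OUT={a:+; rest ⊤}
  B2:   IN={a:+; rest ⊤}   OUT={a:+; rest ⊤}
  B3:   IN={a:+; rest ⊤}   OUT={a:+; rest ⊤}
  B4:   IN=(all ⊤)   OUT={f:-; rest ⊤}
  B5:   IN={f:-; rest ⊤}   OUT={e:+, f:+; rest ⊤}

Merge at B2: IN[B2] = OUT[B1] ⊔ OUT[B3] = {a: +, b: ⊤, c: ⊤, d: ⊤, e: ⊤, f: ⊤}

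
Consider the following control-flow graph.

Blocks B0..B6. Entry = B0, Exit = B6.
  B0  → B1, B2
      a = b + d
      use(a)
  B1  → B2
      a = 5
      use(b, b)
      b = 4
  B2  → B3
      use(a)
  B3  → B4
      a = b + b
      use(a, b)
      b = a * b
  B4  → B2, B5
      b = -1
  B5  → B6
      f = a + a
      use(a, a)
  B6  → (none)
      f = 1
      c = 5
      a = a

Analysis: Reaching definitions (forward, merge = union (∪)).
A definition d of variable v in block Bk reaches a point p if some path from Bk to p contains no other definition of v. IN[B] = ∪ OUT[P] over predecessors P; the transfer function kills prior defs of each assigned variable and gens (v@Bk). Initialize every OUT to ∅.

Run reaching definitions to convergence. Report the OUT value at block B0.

Answer: {a@B0}

Derivation:
Per-block solution:
  B0:  IN={}  OUT={a@B0}
  B1:  IN={a@B0}  OUT={a@B1, b@B1}
  B2:  IN={a@B0, a@B1, a@B3, b@B1, b@B4}  OUT={a@B0, a@B1, a@B3, b@B1, b@B4}
  B3:  IN={a@B0, a@B1, a@B3, b@B1, b@B4}  OUT={a@B3, b@B3}
  B4:  IN={a@B3, b@B3}  OUT={a@B3, b@B4}
  B5:  IN={a@B3, b@B4}  OUT={a@B3, b@B4, f@B5}
  B6:  IN={a@B3, b@B4, f@B5}  OUT={a@B6, b@B4, c@B6, f@B6}

B0 is the boundary node: IN[B0] = {}
Applying B0's transfer function to that IN value gives OUT[B0] (row B0 above).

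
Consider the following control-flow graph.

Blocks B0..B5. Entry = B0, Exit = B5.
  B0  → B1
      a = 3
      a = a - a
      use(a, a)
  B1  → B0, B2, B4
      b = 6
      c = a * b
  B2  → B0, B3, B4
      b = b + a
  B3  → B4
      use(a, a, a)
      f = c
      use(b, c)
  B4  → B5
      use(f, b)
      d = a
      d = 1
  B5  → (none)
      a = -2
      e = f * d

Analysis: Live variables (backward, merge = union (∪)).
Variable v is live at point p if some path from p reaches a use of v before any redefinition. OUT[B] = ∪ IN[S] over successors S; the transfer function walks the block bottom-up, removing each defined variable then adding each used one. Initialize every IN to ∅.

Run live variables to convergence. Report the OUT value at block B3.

Answer: {a, b, f}

Trace:
Converged values:
  B0:  IN={f}  OUT={a, f}
  B1:  IN={a, f}  OUT={a, b, c, f}
  B2:  IN={a, b, c, f}  OUT={a, b, c, f}
  B3:  IN={a, b, c}  OUT={a, b, f}
  B4:  IN={a, b, f}  OUT={d, f}
  B5:  IN={d, f}  OUT={}

Merge at B3: OUT[B3] = IN[B4] = {a, b, f}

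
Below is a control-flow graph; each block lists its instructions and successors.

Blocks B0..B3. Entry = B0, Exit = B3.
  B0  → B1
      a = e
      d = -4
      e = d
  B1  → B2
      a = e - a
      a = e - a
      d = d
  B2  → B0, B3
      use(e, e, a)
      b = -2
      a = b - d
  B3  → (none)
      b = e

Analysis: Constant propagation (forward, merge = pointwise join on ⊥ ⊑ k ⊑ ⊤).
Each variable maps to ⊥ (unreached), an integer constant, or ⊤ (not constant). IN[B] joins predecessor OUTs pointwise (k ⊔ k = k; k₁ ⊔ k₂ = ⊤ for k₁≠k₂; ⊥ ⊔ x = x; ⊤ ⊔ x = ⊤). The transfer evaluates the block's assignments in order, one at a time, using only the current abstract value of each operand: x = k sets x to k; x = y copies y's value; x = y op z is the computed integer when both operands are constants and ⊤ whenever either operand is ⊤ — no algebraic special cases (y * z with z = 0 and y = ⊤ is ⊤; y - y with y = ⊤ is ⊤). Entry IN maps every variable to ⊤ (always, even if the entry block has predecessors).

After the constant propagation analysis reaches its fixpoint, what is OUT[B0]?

Fixpoint table:
  B0: | IN=(all ⊤) | OUT={d:-4, e:-4; rest ⊤}
  B1: | IN={d:-4, e:-4; rest ⊤} | OUT={d:-4, e:-4; rest ⊤}
  B2: | IN={d:-4, e:-4; rest ⊤} | OUT={a:2, b:-2, d:-4, e:-4; rest ⊤}
  B3: | IN={a:2, b:-2, d:-4, e:-4; rest ⊤} | OUT={a:2, b:-4, d:-4, e:-4; rest ⊤}

Merge at B0 (entry node, so the boundary value (all ⊤) is joined with the incoming edge(s)): IN[B0] = (all ⊤) ⊔ OUT[B2] = {a: ⊤, b: ⊤, c: ⊤, d: ⊤, e: ⊤, f: ⊤}
Applying B0's transfer function to that IN value gives OUT[B0] (row B0 above).

Answer: {a: ⊤, b: ⊤, c: ⊤, d: -4, e: -4, f: ⊤}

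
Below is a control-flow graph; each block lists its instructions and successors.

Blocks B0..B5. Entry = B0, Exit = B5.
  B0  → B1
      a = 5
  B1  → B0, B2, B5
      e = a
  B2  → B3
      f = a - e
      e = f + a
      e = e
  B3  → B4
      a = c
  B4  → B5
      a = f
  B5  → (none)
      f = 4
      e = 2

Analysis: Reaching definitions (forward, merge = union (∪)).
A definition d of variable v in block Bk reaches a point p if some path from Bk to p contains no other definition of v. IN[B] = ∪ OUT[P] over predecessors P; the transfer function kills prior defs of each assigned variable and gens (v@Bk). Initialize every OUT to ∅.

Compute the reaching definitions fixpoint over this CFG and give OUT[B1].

Per-block solution:
  B0:   IN={a@B0, e@B1}   OUT={a@B0, e@B1}
  B1:   IN={a@B0, e@B1}   OUT={a@B0, e@B1}
  B2:   IN={a@B0, e@B1}   OUT={a@B0, e@B2, f@B2}
  B3:   IN={a@B0, e@B2, f@B2}   OUT={a@B3, e@B2, f@B2}
  B4:   IN={a@B3, e@B2, f@B2}   OUT={a@B4, e@B2, f@B2}
  B5:   IN={a@B0, a@B4, e@B1, e@B2, f@B2}   OUT={a@B0, a@B4, e@B5, f@B5}

Merge at B1: IN[B1] = OUT[B0] = {a@B0, e@B1}
Applying B1's transfer function to that IN value gives OUT[B1] (row B1 above).

Answer: {a@B0, e@B1}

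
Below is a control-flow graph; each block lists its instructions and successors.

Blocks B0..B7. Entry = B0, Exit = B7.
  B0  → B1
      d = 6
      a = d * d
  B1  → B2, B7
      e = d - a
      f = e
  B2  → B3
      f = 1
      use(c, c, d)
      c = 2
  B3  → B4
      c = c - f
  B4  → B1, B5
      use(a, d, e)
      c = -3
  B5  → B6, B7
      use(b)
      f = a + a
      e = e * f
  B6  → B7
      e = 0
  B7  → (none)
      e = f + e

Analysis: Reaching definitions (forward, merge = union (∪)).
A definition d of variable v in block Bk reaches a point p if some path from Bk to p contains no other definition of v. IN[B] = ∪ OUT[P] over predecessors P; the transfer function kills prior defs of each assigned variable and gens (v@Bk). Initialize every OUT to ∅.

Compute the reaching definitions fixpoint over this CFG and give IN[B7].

Answer: {a@B0, c@B4, d@B0, e@B1, e@B5, e@B6, f@B1, f@B5}

Working:
Per-block solution:
  B0: | IN={} | OUT={a@B0, d@B0}
  B1: | IN={a@B0, c@B4, d@B0, e@B1, f@B2} | OUT={a@B0, c@B4, d@B0, e@B1, f@B1}
  B2: | IN={a@B0, c@B4, d@B0, e@B1, f@B1} | OUT={a@B0, c@B2, d@B0, e@B1, f@B2}
  B3: | IN={a@B0, c@B2, d@B0, e@B1, f@B2} | OUT={a@B0, c@B3, d@B0, e@B1, f@B2}
  B4: | IN={a@B0, c@B3, d@B0, e@B1, f@B2} | OUT={a@B0, c@B4, d@B0, e@B1, f@B2}
  B5: | IN={a@B0, c@B4, d@B0, e@B1, f@B2} | OUT={a@B0, c@B4, d@B0, e@B5, f@B5}
  B6: | IN={a@B0, c@B4, d@B0, e@B5, f@B5} | OUT={a@B0, c@B4, d@B0, e@B6, f@B5}
  B7: | IN={a@B0, c@B4, d@B0, e@B1, e@B5, e@B6, f@B1, f@B5} | OUT={a@B0, c@B4, d@B0, e@B7, f@B1, f@B5}

Merge at B7: IN[B7] = OUT[B1] ⊔ OUT[B5] ⊔ OUT[B6] = {a@B0, c@B4, d@B0, e@B1, e@B5, e@B6, f@B1, f@B5}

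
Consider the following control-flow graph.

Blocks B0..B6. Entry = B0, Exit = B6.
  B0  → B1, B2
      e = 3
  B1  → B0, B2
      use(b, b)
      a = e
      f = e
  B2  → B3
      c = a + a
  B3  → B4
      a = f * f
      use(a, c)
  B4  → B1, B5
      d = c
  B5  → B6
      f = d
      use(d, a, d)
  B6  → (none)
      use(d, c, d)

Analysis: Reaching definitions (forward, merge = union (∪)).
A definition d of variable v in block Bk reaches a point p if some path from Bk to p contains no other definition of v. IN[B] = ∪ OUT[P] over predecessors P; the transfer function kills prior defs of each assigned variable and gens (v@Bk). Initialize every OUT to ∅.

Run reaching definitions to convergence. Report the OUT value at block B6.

Per-block solution:
  B0:  IN={a@B1, c@B2, d@B4, e@B0, f@B1}  OUT={a@B1, c@B2, d@B4, e@B0, f@B1}
  B1:  IN={a@B1, a@B3, c@B2, d@B4, e@B0, f@B1}  OUT={a@B1, c@B2, d@B4, e@B0, f@B1}
  B2:  IN={a@B1, c@B2, d@B4, e@B0, f@B1}  OUT={a@B1, c@B2, d@B4, e@B0, f@B1}
  B3:  IN={a@B1, c@B2, d@B4, e@B0, f@B1}  OUT={a@B3, c@B2, d@B4, e@B0, f@B1}
  B4:  IN={a@B3, c@B2, d@B4, e@B0, f@B1}  OUT={a@B3, c@B2, d@B4, e@B0, f@B1}
  B5:  IN={a@B3, c@B2, d@B4, e@B0, f@B1}  OUT={a@B3, c@B2, d@B4, e@B0, f@B5}
  B6:  IN={a@B3, c@B2, d@B4, e@B0, f@B5}  OUT={a@B3, c@B2, d@B4, e@B0, f@B5}

Merge at B6: IN[B6] = OUT[B5] = {a@B3, c@B2, d@B4, e@B0, f@B5}
Applying B6's transfer function to that IN value gives OUT[B6] (row B6 above).

Answer: {a@B3, c@B2, d@B4, e@B0, f@B5}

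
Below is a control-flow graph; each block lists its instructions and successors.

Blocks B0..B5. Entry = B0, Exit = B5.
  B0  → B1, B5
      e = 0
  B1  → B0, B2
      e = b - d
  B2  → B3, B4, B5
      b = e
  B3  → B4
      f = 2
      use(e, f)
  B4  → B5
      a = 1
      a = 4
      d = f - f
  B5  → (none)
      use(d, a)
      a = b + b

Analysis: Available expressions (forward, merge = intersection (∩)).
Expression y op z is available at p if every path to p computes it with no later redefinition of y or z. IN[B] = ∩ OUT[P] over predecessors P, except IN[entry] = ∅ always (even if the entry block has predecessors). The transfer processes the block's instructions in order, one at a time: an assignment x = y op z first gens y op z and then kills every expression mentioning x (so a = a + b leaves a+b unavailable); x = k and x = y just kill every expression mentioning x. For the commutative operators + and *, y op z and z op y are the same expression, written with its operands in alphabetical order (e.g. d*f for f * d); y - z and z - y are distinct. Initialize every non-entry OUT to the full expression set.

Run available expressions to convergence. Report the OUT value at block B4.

Converged values:
  B0:  IN={}  OUT={}
  B1:  IN={}  OUT={b-d}
  B2:  IN={b-d}  OUT={}
  B3:  IN={}  OUT={}
  B4:  IN={}  OUT={f-f}
  B5:  IN={}  OUT={b+b}

Merge at B4: IN[B4] = OUT[B2] ∩ OUT[B3] = {}
Applying B4's transfer function to that IN value gives OUT[B4] (row B4 above).

Answer: {f-f}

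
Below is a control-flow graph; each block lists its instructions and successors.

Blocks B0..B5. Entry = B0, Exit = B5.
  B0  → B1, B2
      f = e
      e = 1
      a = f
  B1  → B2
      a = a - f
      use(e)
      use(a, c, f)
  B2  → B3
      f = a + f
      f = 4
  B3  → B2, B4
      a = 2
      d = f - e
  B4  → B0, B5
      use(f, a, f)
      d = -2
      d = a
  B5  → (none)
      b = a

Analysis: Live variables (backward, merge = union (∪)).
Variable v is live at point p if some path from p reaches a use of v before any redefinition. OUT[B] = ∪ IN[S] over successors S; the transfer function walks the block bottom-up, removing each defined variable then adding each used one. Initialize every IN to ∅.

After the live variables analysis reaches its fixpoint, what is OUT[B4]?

Converged values:
  B0:   IN={c, e}   OUT={a, c, e, f}
  B1:   IN={a, c, e, f}   OUT={a, c, e, f}
  B2:   IN={a, c, e, f}   OUT={c, e, f}
  B3:   IN={c, e, f}   OUT={a, c, e, f}
  B4:   IN={a, c, e, f}   OUT={a, c, e}
  B5:   IN={a}   OUT={}

Merge at B4: OUT[B4] = IN[B0] ⊔ IN[B5] = {a, c, e}

Answer: {a, c, e}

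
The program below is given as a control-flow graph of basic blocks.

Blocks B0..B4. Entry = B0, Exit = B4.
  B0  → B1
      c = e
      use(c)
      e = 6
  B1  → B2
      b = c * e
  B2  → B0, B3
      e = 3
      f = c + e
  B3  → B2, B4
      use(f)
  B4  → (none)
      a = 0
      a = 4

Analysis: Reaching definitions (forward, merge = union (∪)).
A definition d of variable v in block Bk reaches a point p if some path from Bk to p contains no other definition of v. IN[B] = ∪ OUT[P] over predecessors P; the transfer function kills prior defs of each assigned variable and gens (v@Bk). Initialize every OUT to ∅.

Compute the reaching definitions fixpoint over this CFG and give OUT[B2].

Answer: {b@B1, c@B0, e@B2, f@B2}

Trace:
Per-block solution:
  B0: | IN={b@B1, c@B0, e@B2, f@B2} | OUT={b@B1, c@B0, e@B0, f@B2}
  B1: | IN={b@B1, c@B0, e@B0, f@B2} | OUT={b@B1, c@B0, e@B0, f@B2}
  B2: | IN={b@B1, c@B0, e@B0, e@B2, f@B2} | OUT={b@B1, c@B0, e@B2, f@B2}
  B3: | IN={b@B1, c@B0, e@B2, f@B2} | OUT={b@B1, c@B0, e@B2, f@B2}
  B4: | IN={b@B1, c@B0, e@B2, f@B2} | OUT={a@B4, b@B1, c@B0, e@B2, f@B2}

Merge at B2: IN[B2] = OUT[B1] ⊔ OUT[B3] = {b@B1, c@B0, e@B0, e@B2, f@B2}
Applying B2's transfer function to that IN value gives OUT[B2] (row B2 above).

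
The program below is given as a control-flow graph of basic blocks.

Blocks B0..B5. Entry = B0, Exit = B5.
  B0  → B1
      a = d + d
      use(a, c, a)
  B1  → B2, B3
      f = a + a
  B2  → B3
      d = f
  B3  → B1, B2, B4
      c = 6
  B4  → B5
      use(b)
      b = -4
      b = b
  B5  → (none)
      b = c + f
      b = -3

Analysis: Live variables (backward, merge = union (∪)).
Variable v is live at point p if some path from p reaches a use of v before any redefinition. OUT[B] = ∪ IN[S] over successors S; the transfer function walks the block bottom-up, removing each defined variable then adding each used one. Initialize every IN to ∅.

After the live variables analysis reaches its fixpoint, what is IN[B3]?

Per-block solution:
  B0:  IN={b, c, d}  OUT={a, b}
  B1:  IN={a, b}  OUT={a, b, f}
  B2:  IN={a, b, f}  OUT={a, b, f}
  B3:  IN={a, b, f}  OUT={a, b, c, f}
  B4:  IN={b, c, f}  OUT={c, f}
  B5:  IN={c, f}  OUT={}

Merge at B3: OUT[B3] = IN[B1] ⊔ IN[B2] ⊔ IN[B4] = {a, b, c, f}
Applying B3's transfer function to that OUT value gives IN[B3] (row B3 above).

Answer: {a, b, f}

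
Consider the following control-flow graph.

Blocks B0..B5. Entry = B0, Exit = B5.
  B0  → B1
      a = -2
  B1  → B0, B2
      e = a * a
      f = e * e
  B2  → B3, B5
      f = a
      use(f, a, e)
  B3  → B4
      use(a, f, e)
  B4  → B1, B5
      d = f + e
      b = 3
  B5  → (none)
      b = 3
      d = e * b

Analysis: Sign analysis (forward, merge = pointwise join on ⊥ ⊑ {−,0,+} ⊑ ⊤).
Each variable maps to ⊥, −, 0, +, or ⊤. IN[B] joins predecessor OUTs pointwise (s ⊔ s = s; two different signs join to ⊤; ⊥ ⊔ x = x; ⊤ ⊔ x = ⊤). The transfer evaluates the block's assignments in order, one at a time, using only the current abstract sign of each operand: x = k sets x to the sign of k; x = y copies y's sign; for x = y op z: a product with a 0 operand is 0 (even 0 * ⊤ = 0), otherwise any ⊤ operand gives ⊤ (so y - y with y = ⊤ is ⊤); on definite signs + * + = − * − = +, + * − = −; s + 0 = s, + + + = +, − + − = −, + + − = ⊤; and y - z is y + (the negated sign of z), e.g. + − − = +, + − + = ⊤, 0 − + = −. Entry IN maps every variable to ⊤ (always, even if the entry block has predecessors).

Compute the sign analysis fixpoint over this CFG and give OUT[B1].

Converged values:
  B0:   IN=(all ⊤)   OUT={a:-; rest ⊤}
  B1:   IN={a:-; rest ⊤}   OUT={a:-, e:+, f:+; rest ⊤}
  B2:   IN={a:-, e:+, f:+; rest ⊤}   OUT={a:-, e:+, f:-; rest ⊤}
  B3:   IN={a:-, e:+, f:-; rest ⊤}   OUT={a:-, e:+, f:-; rest ⊤}
  B4:   IN={a:-, e:+, f:-; rest ⊤}   OUT={a:-, b:+, e:+, f:-; rest ⊤}
  B5:   IN={a:-, e:+, f:-; rest ⊤}   OUT={a:-, b:+, d:+, e:+, f:-; rest ⊤}

Merge at B1: IN[B1] = OUT[B0] ⊔ OUT[B4] = {a: -, b: ⊤, c: ⊤, d: ⊤, e: ⊤, f: ⊤}
Applying B1's transfer function to that IN value gives OUT[B1] (row B1 above).

Answer: {a: -, b: ⊤, c: ⊤, d: ⊤, e: +, f: +}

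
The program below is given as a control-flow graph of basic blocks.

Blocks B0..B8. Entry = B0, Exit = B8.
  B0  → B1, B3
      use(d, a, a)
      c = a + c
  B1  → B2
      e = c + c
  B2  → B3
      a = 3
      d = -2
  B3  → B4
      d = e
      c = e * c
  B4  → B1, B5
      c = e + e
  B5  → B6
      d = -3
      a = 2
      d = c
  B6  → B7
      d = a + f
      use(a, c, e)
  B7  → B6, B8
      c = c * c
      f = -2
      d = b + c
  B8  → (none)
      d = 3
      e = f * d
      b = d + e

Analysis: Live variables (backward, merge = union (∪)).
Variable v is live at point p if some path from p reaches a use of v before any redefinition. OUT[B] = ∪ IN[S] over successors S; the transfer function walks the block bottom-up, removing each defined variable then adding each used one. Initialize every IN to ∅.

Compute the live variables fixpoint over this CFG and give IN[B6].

Converged values:
  B0:   IN={a, b, c, d, e, f}   OUT={b, c, e, f}
  B1:   IN={b, c, f}   OUT={b, c, e, f}
  B2:   IN={b, c, e, f}   OUT={b, c, e, f}
  B3:   IN={b, c, e, f}   OUT={b, e, f}
  B4:   IN={b, e, f}   OUT={b, c, e, f}
  B5:   IN={b, c, e, f}   OUT={a, b, c, e, f}
  B6:   IN={a, b, c, e, f}   OUT={a, b, c, e}
  B7:   IN={a, b, c, e}   OUT={a, b, c, e, f}
  B8:   IN={f}   OUT={}

Merge at B6: OUT[B6] = IN[B7] = {a, b, c, e}
Applying B6's transfer function to that OUT value gives IN[B6] (row B6 above).

Answer: {a, b, c, e, f}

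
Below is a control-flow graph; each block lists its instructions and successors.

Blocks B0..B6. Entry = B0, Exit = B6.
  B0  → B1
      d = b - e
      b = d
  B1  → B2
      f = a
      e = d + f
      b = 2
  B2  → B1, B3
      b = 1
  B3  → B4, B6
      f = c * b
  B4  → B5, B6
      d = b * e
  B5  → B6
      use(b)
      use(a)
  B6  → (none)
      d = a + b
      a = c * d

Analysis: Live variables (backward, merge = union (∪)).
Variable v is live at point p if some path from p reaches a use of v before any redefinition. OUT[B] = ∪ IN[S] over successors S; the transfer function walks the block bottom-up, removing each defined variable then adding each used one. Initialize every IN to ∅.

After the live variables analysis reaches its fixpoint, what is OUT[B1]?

Answer: {a, c, d, e}

Working:
Fixpoint table:
  B0: | IN={a, b, c, e} | OUT={a, c, d}
  B1: | IN={a, c, d} | OUT={a, c, d, e}
  B2: | IN={a, c, d, e} | OUT={a, b, c, d, e}
  B3: | IN={a, b, c, e} | OUT={a, b, c, e}
  B4: | IN={a, b, c, e} | OUT={a, b, c}
  B5: | IN={a, b, c} | OUT={a, b, c}
  B6: | IN={a, b, c} | OUT={}

Merge at B1: OUT[B1] = IN[B2] = {a, c, d, e}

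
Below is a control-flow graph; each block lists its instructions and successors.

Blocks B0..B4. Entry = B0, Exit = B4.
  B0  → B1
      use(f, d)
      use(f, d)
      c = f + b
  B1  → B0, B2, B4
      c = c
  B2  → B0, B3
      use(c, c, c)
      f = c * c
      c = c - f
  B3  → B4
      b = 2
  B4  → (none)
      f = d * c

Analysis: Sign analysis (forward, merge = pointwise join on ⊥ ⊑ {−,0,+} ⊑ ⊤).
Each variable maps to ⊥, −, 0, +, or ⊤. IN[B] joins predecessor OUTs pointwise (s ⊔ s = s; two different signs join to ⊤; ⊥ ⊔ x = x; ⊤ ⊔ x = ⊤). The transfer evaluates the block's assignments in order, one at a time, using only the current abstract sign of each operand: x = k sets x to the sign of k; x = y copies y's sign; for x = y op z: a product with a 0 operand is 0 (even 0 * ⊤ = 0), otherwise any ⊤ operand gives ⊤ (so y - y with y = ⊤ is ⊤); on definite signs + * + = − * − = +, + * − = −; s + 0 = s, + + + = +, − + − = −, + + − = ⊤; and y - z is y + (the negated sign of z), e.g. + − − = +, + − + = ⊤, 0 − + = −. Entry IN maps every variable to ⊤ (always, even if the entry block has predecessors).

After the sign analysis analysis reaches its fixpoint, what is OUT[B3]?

Answer: {a: ⊤, b: +, c: ⊤, d: ⊤, e: ⊤, f: ⊤}

Working:
Converged values:
  B0: | IN=(all ⊤) | OUT=(all ⊤)
  B1: | IN=(all ⊤) | OUT=(all ⊤)
  B2: | IN=(all ⊤) | OUT=(all ⊤)
  B3: | IN=(all ⊤) | OUT={b:+; rest ⊤}
  B4: | IN=(all ⊤) | OUT=(all ⊤)

Merge at B3: IN[B3] = OUT[B2] = {a: ⊤, b: ⊤, c: ⊤, d: ⊤, e: ⊤, f: ⊤}
Applying B3's transfer function to that IN value gives OUT[B3] (row B3 above).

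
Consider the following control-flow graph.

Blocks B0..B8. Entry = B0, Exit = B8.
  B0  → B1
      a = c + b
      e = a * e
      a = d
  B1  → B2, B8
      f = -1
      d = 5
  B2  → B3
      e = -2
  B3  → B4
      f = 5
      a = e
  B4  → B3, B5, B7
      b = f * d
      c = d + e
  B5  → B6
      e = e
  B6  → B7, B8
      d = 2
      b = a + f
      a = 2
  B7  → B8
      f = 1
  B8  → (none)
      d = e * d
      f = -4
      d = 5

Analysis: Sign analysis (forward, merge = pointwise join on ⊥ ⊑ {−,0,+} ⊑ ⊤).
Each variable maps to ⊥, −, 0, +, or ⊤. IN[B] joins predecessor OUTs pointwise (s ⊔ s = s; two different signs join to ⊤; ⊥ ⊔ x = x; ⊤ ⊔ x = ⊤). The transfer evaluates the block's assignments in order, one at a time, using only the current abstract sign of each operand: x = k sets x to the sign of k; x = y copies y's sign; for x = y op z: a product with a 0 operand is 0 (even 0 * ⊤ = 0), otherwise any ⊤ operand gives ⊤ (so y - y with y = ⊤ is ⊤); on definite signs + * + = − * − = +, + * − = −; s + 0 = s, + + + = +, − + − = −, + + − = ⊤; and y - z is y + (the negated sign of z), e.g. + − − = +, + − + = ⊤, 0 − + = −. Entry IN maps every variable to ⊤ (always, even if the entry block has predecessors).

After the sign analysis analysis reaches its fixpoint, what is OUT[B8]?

Answer: {a: ⊤, b: ⊤, c: ⊤, d: +, e: ⊤, f: -}

Trace:
Per-block solution:
  B0: | IN=(all ⊤) | OUT=(all ⊤)
  B1: | IN=(all ⊤) | OUT={d:+, f:-; rest ⊤}
  B2: | IN={d:+, f:-; rest ⊤} | OUT={d:+, e:-, f:-; rest ⊤}
  B3: | IN={d:+, e:-; rest ⊤} | OUT={a:-, d:+, e:-, f:+; rest ⊤}
  B4: | IN={a:-, d:+, e:-, f:+; rest ⊤} | OUT={a:-, b:+, d:+, e:-, f:+; rest ⊤}
  B5: | IN={a:-, b:+, d:+, e:-, f:+; rest ⊤} | OUT={a:-, b:+, d:+, e:-, f:+; rest ⊤}
  B6: | IN={a:-, b:+, d:+, e:-, f:+; rest ⊤} | OUT={a:+, d:+, e:-, f:+; rest ⊤}
  B7: | IN={d:+, e:-, f:+; rest ⊤} | OUT={d:+, e:-, f:+; rest ⊤}
  B8: | IN={d:+; rest ⊤} | OUT={d:+, f:-; rest ⊤}

Merge at B8: IN[B8] = OUT[B1] ⊔ OUT[B6] ⊔ OUT[B7] = {a: ⊤, b: ⊤, c: ⊤, d: +, e: ⊤, f: ⊤}
Applying B8's transfer function to that IN value gives OUT[B8] (row B8 above).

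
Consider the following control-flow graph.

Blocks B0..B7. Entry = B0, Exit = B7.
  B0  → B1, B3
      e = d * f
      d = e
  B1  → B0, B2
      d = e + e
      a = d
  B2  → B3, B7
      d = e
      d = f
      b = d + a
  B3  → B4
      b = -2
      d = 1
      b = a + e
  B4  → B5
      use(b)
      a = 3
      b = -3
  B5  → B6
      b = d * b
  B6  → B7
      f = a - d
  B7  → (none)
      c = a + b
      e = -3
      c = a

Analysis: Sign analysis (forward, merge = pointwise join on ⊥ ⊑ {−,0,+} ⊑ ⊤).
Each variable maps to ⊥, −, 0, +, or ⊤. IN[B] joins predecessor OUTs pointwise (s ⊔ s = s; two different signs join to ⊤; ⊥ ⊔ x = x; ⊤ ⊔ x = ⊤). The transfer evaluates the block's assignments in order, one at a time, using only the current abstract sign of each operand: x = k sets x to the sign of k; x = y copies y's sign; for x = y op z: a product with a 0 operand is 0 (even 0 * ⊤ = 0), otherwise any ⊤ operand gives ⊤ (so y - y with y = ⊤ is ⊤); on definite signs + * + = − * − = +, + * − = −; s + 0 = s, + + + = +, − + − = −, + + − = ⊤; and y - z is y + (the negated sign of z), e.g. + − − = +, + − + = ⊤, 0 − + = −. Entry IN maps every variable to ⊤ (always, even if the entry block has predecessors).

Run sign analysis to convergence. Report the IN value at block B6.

Fixpoint table:
  B0: | IN=(all ⊤) | OUT=(all ⊤)
  B1: | IN=(all ⊤) | OUT=(all ⊤)
  B2: | IN=(all ⊤) | OUT=(all ⊤)
  B3: | IN=(all ⊤) | OUT={d:+; rest ⊤}
  B4: | IN={d:+; rest ⊤} | OUT={a:+, b:-, d:+; rest ⊤}
  B5: | IN={a:+, b:-, d:+; rest ⊤} | OUT={a:+, b:-, d:+; rest ⊤}
  B6: | IN={a:+, b:-, d:+; rest ⊤} | OUT={a:+, b:-, d:+; rest ⊤}
  B7: | IN=(all ⊤) | OUT={e:-; rest ⊤}

Merge at B6: IN[B6] = OUT[B5] = {a: +, b: -, c: ⊤, d: +, e: ⊤, f: ⊤}

Answer: {a: +, b: -, c: ⊤, d: +, e: ⊤, f: ⊤}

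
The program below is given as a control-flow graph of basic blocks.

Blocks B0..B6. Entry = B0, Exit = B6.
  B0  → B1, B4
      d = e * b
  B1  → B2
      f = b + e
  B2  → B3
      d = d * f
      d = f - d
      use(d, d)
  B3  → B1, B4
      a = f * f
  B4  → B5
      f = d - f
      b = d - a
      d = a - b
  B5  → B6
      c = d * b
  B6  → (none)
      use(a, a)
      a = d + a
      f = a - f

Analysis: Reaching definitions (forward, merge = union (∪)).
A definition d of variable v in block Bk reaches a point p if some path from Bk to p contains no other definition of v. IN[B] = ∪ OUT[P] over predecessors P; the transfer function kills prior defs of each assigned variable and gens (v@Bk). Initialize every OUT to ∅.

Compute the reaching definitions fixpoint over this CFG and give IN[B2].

Per-block solution:
  B0:  IN={}  OUT={d@B0}
  B1:  IN={a@B3, d@B0, d@B2, f@B1}  OUT={a@B3, d@B0, d@B2, f@B1}
  B2:  IN={a@B3, d@B0, d@B2, f@B1}  OUT={a@B3, d@B2, f@B1}
  B3:  IN={a@B3, d@B2, f@B1}  OUT={a@B3, d@B2, f@B1}
  B4:  IN={a@B3, d@B0, d@B2, f@B1}  OUT={a@B3, b@B4, d@B4, f@B4}
  B5:  IN={a@B3, b@B4, d@B4, f@B4}  OUT={a@B3, b@B4, c@B5, d@B4, f@B4}
  B6:  IN={a@B3, b@B4, c@B5, d@B4, f@B4}  OUT={a@B6, b@B4, c@B5, d@B4, f@B6}

Merge at B2: IN[B2] = OUT[B1] = {a@B3, d@B0, d@B2, f@B1}

Answer: {a@B3, d@B0, d@B2, f@B1}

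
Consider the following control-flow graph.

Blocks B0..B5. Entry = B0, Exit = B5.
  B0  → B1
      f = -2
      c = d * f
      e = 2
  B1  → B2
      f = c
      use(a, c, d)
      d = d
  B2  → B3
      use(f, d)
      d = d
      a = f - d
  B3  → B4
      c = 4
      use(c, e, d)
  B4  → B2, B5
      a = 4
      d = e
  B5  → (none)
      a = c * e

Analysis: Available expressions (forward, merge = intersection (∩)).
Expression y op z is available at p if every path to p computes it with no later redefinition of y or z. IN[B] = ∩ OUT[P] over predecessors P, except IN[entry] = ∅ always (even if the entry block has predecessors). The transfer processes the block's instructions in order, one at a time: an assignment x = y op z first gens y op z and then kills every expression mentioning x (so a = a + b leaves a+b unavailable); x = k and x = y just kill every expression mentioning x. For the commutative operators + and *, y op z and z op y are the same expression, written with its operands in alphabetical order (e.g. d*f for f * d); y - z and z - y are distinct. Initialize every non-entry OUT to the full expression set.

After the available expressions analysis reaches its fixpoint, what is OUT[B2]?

Answer: {f-d}

Trace:
Per-block solution:
  B0:  IN={}  OUT={d*f}
  B1:  IN={d*f}  OUT={}
  B2:  IN={}  OUT={f-d}
  B3:  IN={f-d}  OUT={f-d}
  B4:  IN={f-d}  OUT={}
  B5:  IN={}  OUT={c*e}

Merge at B2: IN[B2] = OUT[B1] ∩ OUT[B4] = {}
Applying B2's transfer function to that IN value gives OUT[B2] (row B2 above).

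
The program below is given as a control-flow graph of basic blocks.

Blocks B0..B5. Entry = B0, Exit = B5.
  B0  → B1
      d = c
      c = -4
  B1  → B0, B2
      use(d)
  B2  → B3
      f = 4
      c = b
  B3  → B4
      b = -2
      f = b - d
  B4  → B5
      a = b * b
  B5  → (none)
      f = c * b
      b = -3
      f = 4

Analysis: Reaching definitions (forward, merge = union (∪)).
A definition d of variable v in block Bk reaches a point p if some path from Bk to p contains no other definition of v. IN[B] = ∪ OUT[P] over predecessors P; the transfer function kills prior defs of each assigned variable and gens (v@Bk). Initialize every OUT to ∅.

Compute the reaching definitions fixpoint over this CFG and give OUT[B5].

Answer: {a@B4, b@B5, c@B2, d@B0, f@B5}

Derivation:
Converged values:
  B0:  IN={c@B0, d@B0}  OUT={c@B0, d@B0}
  B1:  IN={c@B0, d@B0}  OUT={c@B0, d@B0}
  B2:  IN={c@B0, d@B0}  OUT={c@B2, d@B0, f@B2}
  B3:  IN={c@B2, d@B0, f@B2}  OUT={b@B3, c@B2, d@B0, f@B3}
  B4:  IN={b@B3, c@B2, d@B0, f@B3}  OUT={a@B4, b@B3, c@B2, d@B0, f@B3}
  B5:  IN={a@B4, b@B3, c@B2, d@B0, f@B3}  OUT={a@B4, b@B5, c@B2, d@B0, f@B5}

Merge at B5: IN[B5] = OUT[B4] = {a@B4, b@B3, c@B2, d@B0, f@B3}
Applying B5's transfer function to that IN value gives OUT[B5] (row B5 above).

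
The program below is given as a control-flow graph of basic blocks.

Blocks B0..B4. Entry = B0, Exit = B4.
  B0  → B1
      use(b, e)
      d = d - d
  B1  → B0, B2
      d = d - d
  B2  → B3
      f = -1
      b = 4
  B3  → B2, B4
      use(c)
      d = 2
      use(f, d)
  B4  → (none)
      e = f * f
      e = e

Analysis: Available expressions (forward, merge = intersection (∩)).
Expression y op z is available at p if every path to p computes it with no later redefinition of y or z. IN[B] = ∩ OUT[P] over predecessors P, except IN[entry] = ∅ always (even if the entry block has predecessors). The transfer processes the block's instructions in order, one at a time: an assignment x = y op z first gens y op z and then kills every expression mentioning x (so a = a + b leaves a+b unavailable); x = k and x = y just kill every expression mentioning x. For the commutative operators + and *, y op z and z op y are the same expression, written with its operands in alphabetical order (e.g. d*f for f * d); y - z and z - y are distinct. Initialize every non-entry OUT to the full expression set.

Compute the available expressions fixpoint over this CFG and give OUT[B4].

Converged values:
  B0: | IN={} | OUT={}
  B1: | IN={} | OUT={}
  B2: | IN={} | OUT={}
  B3: | IN={} | OUT={}
  B4: | IN={} | OUT={f*f}

Merge at B4: IN[B4] = OUT[B3] = {}
Applying B4's transfer function to that IN value gives OUT[B4] (row B4 above).

Answer: {f*f}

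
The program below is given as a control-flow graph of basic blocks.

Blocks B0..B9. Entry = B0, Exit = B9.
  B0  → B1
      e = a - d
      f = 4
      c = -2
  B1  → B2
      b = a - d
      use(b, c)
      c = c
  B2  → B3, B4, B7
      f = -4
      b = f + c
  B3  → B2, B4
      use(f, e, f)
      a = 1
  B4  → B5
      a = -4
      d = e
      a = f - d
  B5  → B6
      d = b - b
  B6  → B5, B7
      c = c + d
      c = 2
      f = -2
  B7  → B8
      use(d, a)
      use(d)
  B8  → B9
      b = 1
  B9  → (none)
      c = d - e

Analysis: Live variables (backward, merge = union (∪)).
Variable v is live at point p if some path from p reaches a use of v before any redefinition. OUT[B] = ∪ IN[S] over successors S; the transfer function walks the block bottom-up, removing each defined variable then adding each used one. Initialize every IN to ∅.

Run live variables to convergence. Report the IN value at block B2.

Answer: {a, c, d, e}

Derivation:
Converged values:
  B0: | IN={a, d} | OUT={a, c, d, e}
  B1: | IN={a, c, d, e} | OUT={a, c, d, e}
  B2: | IN={a, c, d, e} | OUT={a, b, c, d, e, f}
  B3: | IN={b, c, d, e, f} | OUT={a, b, c, d, e, f}
  B4: | IN={b, c, e, f} | OUT={a, b, c, e}
  B5: | IN={a, b, c, e} | OUT={a, b, c, d, e}
  B6: | IN={a, b, c, d, e} | OUT={a, b, c, d, e}
  B7: | IN={a, d, e} | OUT={d, e}
  B8: | IN={d, e} | OUT={d, e}
  B9: | IN={d, e} | OUT={}

Merge at B2: OUT[B2] = IN[B3] ⊔ IN[B4] ⊔ IN[B7] = {a, b, c, d, e, f}
Applying B2's transfer function to that OUT value gives IN[B2] (row B2 above).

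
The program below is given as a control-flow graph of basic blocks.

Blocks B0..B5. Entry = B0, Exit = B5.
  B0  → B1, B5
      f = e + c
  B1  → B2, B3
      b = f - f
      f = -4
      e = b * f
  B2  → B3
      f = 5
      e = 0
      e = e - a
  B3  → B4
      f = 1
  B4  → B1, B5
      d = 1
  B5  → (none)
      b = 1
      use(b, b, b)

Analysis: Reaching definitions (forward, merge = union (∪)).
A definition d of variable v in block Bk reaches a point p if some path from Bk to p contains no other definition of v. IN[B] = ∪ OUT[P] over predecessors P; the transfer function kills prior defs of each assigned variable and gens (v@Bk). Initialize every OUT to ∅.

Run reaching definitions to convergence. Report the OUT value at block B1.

Per-block solution:
  B0:   IN={}   OUT={f@B0}
  B1:   IN={b@B1, d@B4, e@B1, e@B2, f@B0, f@B3}   OUT={b@B1, d@B4, e@B1, f@B1}
  B2:   IN={b@B1, d@B4, e@B1, f@B1}   OUT={b@B1, d@B4, e@B2, f@B2}
  B3:   IN={b@B1, d@B4, e@B1, e@B2, f@B1, f@B2}   OUT={b@B1, d@B4, e@B1, e@B2, f@B3}
  B4:   IN={b@B1, d@B4, e@B1, e@B2, f@B3}   OUT={b@B1, d@B4, e@B1, e@B2, f@B3}
  B5:   IN={b@B1, d@B4, e@B1, e@B2, f@B0, f@B3}   OUT={b@B5, d@B4, e@B1, e@B2, f@B0, f@B3}

Merge at B1: IN[B1] = OUT[B0] ⊔ OUT[B4] = {b@B1, d@B4, e@B1, e@B2, f@B0, f@B3}
Applying B1's transfer function to that IN value gives OUT[B1] (row B1 above).

Answer: {b@B1, d@B4, e@B1, f@B1}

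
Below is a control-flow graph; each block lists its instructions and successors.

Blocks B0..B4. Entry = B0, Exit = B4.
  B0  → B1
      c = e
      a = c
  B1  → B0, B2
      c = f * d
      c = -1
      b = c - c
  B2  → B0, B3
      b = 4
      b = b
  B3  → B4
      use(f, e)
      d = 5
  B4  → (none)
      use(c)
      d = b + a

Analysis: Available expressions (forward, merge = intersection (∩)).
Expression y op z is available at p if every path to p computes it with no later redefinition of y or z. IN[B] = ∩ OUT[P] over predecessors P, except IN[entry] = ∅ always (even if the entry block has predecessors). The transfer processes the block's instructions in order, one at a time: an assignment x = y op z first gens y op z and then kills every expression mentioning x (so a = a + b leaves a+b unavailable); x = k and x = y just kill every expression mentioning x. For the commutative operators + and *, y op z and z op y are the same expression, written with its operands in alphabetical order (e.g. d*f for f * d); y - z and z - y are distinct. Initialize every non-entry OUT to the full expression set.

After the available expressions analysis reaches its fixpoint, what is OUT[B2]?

Answer: {c-c, d*f}

Trace:
Per-block solution:
  B0:   IN={}   OUT={}
  B1:   IN={}   OUT={c-c, d*f}
  B2:   IN={c-c, d*f}   OUT={c-c, d*f}
  B3:   IN={c-c, d*f}   OUT={c-c}
  B4:   IN={c-c}   OUT={a+b, c-c}

Merge at B2: IN[B2] = OUT[B1] = {c-c, d*f}
Applying B2's transfer function to that IN value gives OUT[B2] (row B2 above).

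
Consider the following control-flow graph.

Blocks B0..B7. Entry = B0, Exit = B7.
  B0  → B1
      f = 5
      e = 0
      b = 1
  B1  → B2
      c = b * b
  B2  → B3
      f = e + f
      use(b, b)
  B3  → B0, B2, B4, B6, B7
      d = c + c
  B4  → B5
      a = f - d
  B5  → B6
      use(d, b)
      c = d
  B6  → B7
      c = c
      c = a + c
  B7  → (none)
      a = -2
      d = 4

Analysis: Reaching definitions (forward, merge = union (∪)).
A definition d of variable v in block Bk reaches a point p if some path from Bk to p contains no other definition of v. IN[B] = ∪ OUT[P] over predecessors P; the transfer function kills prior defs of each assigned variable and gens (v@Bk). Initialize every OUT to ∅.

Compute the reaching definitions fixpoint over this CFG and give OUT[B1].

Answer: {b@B0, c@B1, d@B3, e@B0, f@B0}

Working:
Converged values:
  B0:   IN={b@B0, c@B1, d@B3, e@B0, f@B2}   OUT={b@B0, c@B1, d@B3, e@B0, f@B0}
  B1:   IN={b@B0, c@B1, d@B3, e@B0, f@B0}   OUT={b@B0, c@B1, d@B3, e@B0, f@B0}
  B2:   IN={b@B0, c@B1, d@B3, e@B0, f@B0, f@B2}   OUT={b@B0, c@B1, d@B3, e@B0, f@B2}
  B3:   IN={b@B0, c@B1, d@B3, e@B0, f@B2}   OUT={b@B0, c@B1, d@B3, e@B0, f@B2}
  B4:   IN={b@B0, c@B1, d@B3, e@B0, f@B2}   OUT={a@B4, b@B0, c@B1, d@B3, e@B0, f@B2}
  B5:   IN={a@B4, b@B0, c@B1, d@B3, e@B0, f@B2}   OUT={a@B4, b@B0, c@B5, d@B3, e@B0, f@B2}
  B6:   IN={a@B4, b@B0, c@B1, c@B5, d@B3, e@B0, f@B2}   OUT={a@B4, b@B0, c@B6, d@B3, e@B0, f@B2}
  B7:   IN={a@B4, b@B0, c@B1, c@B6, d@B3, e@B0, f@B2}   OUT={a@B7, b@B0, c@B1, c@B6, d@B7, e@B0, f@B2}

Merge at B1: IN[B1] = OUT[B0] = {b@B0, c@B1, d@B3, e@B0, f@B0}
Applying B1's transfer function to that IN value gives OUT[B1] (row B1 above).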